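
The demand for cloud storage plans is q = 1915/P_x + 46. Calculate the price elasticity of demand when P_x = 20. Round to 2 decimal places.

At P_x = 20, q = 141.75.
dq/dP_x = −1915/P_x² = −4.7875.
Point elasticity E = (dq/dP_x)·(P_x/q) = -4.7875 × 20/141.75 ≈ -0.68.
|E| < 1, so demand is inelastic at this price.

-0.68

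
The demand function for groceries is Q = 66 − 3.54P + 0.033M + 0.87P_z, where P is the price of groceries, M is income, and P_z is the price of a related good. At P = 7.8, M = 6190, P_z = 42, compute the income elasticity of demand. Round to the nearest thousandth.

0.732

At the given point, Q = 66 − 3.54(7.8) + 0.033(6190) + 0.87(42) = 66 − 27.612 + 204.27 + 36.54 = 279.198.
∂Q/∂M = +0.033, so E_I = 0.033·(6190/279.198) ≈ 0.732.
E_I ∈ (0,1): normal good (necessity).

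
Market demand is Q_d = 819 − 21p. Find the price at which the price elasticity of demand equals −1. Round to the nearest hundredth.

19.50

For linear demand Q_d = a − bp, E = −bp/(a − bp). |E| = 1 ⇒ bp = a − bp ⇒ p = a/(2b).
p = 819/(2·21) = 19.50.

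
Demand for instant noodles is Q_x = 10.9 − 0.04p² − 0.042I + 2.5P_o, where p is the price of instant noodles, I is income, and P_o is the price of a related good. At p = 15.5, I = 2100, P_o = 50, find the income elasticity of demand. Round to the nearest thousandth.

-2.316

At the given point, Q_x = 10.9 − 0.04(15.5)² − 0.042(2100) + 2.5(50) = 10.9 − 9.61 − 88.2 + 125 = 38.09.
∂Q_x/∂I = −0.042, so E_I = -0.042·(2100/38.09) ≈ -2.316.
E_I < 0: inferior good.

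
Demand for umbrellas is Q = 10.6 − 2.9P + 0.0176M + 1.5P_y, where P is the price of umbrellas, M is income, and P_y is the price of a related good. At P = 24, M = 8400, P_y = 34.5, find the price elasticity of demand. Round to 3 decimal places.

-0.495

Substituting, Q = 10.6 − 2.9(24) + 0.0176(8400) + 1.5(34.5) = 10.6 − 69.6 + 147.84 + 51.75 = 140.59.
∂Q/∂P = −2.9, so E_p = (−2.9)·(24/140.59) ≈ -0.495.
|E_p| < 1: demand is inelastic.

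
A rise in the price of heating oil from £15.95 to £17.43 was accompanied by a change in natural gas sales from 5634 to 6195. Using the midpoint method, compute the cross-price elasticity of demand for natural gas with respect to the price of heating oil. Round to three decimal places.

1.070

%ΔQ_x = (6195 − 5634)/[(5634+6195)/2] = 561/5914.5 ≈ 0.0949.
%ΔP_y = (17.43 − 15.95)/[(15.95+17.43)/2] ≈ 0.0887.
E_xy = 0.0949/0.0887 ≈ 1.070.
E_xy > 0, so natural gas and heating oil are substitutes.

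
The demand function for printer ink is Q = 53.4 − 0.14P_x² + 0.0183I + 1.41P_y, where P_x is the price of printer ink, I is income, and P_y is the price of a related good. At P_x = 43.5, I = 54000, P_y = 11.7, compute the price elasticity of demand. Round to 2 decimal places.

Q = 53.4 − 0.14(43.5)² + 0.0183(54000) + 1.41(11.7) = 53.4 − 264.915 + 988.2 + 16.497 = 793.182.
∂Q/∂P_x = −2·0.14·P_x = -12.18, so E_p = -12.18·(43.5/793.182) ≈ -0.67.
|E_p| < 1: demand is inelastic.

-0.67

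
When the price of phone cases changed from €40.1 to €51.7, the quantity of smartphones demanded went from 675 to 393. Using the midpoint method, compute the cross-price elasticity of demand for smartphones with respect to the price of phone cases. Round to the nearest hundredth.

-2.09

%ΔQ_x = (393 − 675)/[(675+393)/2] = -282/534 ≈ -0.5281.
%ΔP_y = (51.7 − 40.1)/[(40.1+51.7)/2] ≈ 0.2527.
E_xy = -0.5281/0.2527 ≈ -2.09.
E_xy < 0, so smartphones and phone cases are complements.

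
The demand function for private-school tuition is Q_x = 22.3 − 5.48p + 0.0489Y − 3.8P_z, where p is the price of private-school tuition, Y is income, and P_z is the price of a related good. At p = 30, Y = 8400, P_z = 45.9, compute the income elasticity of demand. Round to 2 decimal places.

At the given point, Q_x = 22.3 − 5.48(30) + 0.0489(8400) − 3.8(45.9) = 22.3 − 164.4 + 410.76 − 174.42 = 94.24.
∂Q_x/∂Y = +0.0489, so E_I = 0.0489·(8400/94.24) ≈ 4.36.
E_I > 1: normal good (luxury).

4.36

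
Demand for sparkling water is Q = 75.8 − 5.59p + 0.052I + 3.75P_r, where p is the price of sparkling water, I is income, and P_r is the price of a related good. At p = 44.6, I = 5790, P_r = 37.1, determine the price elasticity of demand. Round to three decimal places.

Q = 75.8 − 5.59(44.6) + 0.052(5790) + 3.75(37.1) = 75.8 − 249.314 + 301.08 + 139.125 = 266.691.
∂Q/∂p = −5.59, so E_p = (−5.59)·(44.6/266.691) ≈ -0.935.
|E_p| < 1: demand is inelastic.

-0.935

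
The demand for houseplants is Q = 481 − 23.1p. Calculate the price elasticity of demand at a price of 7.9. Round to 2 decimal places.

-0.61

At p = 7.9, Q = 298.51.
dQ/dp = −23.1.
Point elasticity E = (dQ/dp)·(p/Q) = -23.1 × 7.9/298.51 ≈ -0.61.
|E| < 1, so demand is inelastic at this price.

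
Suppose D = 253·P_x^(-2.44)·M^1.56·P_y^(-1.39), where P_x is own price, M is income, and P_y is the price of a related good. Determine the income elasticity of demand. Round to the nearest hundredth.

1.56

For a Cobb–Douglas (constant-elasticity) form D = A·M^α·…, the elasticity with respect to M equals the exponent α at every point.
Here the exponent on M is 1.56, so the income elasticity of demand is 1.56.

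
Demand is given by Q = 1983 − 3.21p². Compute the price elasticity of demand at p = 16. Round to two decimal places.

-1.42

At p = 16, Q = 1161.24.
dQ/dp = −2·3.21·p = −102.72.
Point elasticity E = (dQ/dp)·(p/Q) = -102.72 × 16/1161.24 ≈ -1.42.
|E| > 1, so demand is elastic at this price.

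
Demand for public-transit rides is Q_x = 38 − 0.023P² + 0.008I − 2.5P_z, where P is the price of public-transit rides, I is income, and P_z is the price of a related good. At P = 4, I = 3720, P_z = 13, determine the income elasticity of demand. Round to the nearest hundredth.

Substituting, Q_x = 38 − 0.023(4)² + 0.008(3720) − 2.5(13) = 38 − 0.368 + 29.76 − 32.5 = 34.892.
∂Q_x/∂I = +0.008, so E_I = 0.008·(3720/34.892) ≈ 0.85.
E_I ∈ (0,1): normal good (necessity).

0.85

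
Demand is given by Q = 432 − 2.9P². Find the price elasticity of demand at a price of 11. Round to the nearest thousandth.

At P = 11, Q = 81.1.
dQ/dP = −2·2.9·P = −63.8.
Point elasticity E = (dQ/dP)·(P/Q) = -63.8 × 11/81.1 ≈ -8.654.
|E| > 1, so demand is elastic at this price.

-8.654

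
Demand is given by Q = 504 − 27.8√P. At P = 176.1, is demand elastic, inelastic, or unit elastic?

elastic

At P = 176.1, Q = 135.0866.
dQ/dP = −27.8/(2√P) = −27.8/(2·13.2703).
Point elasticity E = (dQ/dP)·(P/Q) = -1.0475 × 176.1/135.0866 ≈ -1.365.
|E| ≈ 1.365 > 1, so demand is elastic.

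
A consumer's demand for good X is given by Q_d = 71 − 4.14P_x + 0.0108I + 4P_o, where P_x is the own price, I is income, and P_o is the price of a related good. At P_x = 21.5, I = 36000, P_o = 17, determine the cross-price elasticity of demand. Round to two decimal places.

Substituting, Q_d = 71 − 4.14(21.5) + 0.0108(36000) + 4(17) = 71 − 89.01 + 388.8 + 68 = 438.79.
∂Q_d/∂P_o = +4, so E_xy = 4·(17/438.79) ≈ 0.15.
E_xy > 0: the goods are substitutes.

0.15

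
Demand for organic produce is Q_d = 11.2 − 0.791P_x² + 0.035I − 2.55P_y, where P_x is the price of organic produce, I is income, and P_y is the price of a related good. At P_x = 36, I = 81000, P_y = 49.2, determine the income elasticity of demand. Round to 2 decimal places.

1.67

Q_d = 11.2 − 0.791(36)² + 0.035(81000) − 2.55(49.2) = 11.2 − 1025.136 + 2835 − 125.46 = 1695.604.
∂Q_d/∂I = +0.035, so E_I = 0.035·(81000/1695.604) ≈ 1.67.
E_I > 1: normal good (luxury).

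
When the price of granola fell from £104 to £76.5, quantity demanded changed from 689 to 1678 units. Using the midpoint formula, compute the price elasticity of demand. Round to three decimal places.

-2.742

%ΔQ = (1678 − 689)/[(689 + 1678)/2] = 989/1183.5 ≈ 0.8357.
%ΔP = (76.5 − 104)/[(104 + 76.5)/2] = -27.5/90.25 ≈ -0.3047.
Arc elasticity E = %ΔQ/%ΔP ≈ 0.8357/-0.3047 ≈ -2.742.
|E| > 1: demand is elastic over this range.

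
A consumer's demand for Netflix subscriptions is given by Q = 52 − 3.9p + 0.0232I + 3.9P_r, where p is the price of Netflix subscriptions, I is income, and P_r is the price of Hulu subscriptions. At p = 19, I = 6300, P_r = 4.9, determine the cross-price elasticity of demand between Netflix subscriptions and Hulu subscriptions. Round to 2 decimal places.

First evaluate Q: 52 − 3.9(19) + 0.0232(6300) + 3.9(4.9) = 52 − 74.1 + 146.16 + 19.11 = 143.17.
∂Q/∂P_r = +3.9, so E_xy = 3.9·(4.9/143.17) ≈ 0.13.
E_xy > 0: the goods are substitutes.

0.13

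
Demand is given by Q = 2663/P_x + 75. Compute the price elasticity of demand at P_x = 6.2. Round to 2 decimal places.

-0.85

At P_x = 6.2, Q = 504.5161.
dQ/dP_x = −2663/P_x² = −69.2768.
Point elasticity E = (dQ/dP_x)·(P_x/Q) = -69.2768 × 6.2/504.5161 ≈ -0.85.
|E| < 1, so demand is inelastic at this price.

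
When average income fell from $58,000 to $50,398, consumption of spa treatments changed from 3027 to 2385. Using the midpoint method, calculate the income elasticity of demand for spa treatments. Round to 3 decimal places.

%ΔQ = (2385 − 3027)/[(3027+2385)/2] = -642/2706 ≈ -0.2373.
%ΔI = (50,398 − 58,000)/[(58,000+50,398)/2] = -7602/54199 ≈ -0.1403.
E_I = %ΔQ/%ΔI ≈ 1.691.
E_I > 1: normal good (luxury).

1.691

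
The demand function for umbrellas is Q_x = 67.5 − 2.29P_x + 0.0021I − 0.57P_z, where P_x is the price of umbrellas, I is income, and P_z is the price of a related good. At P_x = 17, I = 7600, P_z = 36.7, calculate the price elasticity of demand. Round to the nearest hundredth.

-1.65

Q_x = 67.5 − 2.29(17) + 0.0021(7600) − 0.57(36.7) = 67.5 − 38.93 + 15.96 − 20.919 = 23.611.
∂Q_x/∂P_x = −2.29, so E_p = (−2.29)·(17/23.611) ≈ -1.65.
|E_p| > 1: demand is elastic.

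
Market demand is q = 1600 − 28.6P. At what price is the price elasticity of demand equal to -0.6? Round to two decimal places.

20.98

Set −bP/(a − bP) = −0.6 ⇒ bP = 0.6(a − bP) ⇒ bP(1+0.6) = 0.6·a.
P = 0.6·1600/(28.6·1.6) ≈ 20.98.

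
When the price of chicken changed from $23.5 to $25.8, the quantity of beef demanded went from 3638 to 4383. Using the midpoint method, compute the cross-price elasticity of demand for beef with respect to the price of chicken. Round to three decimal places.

1.991

%ΔQ_x = (4383 − 3638)/[(3638+4383)/2] = 745/4010.5 ≈ 0.1858.
%ΔP_y = (25.8 − 23.5)/[(23.5+25.8)/2] ≈ 0.0933.
E_xy = 0.1858/0.0933 ≈ 1.991.
E_xy > 0, so beef and chicken are substitutes.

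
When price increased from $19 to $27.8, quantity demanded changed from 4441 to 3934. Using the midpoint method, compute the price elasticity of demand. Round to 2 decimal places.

%Δq = (3934 − 4441)/[(4441 + 3934)/2] = -507/4187.5 ≈ -0.1211.
%ΔP = (27.8 − 19)/[(19 + 27.8)/2] = 8.8/23.4 ≈ 0.3761.
Arc elasticity E = %Δq/%ΔP ≈ -0.1211/0.3761 ≈ -0.32.
|E| < 1: demand is inelastic over this range.

-0.32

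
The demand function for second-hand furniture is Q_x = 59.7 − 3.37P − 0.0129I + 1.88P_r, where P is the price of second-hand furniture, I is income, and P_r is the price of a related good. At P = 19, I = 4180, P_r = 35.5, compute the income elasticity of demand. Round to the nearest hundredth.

-6.35

At the given point, Q_x = 59.7 − 3.37(19) − 0.0129(4180) + 1.88(35.5) = 59.7 − 64.03 − 53.922 + 66.74 = 8.488.
∂Q_x/∂I = −0.0129, so E_I = -0.0129·(4180/8.488) ≈ -6.35.
E_I < 0: inferior good.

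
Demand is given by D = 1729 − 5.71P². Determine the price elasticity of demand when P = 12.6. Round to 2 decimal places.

At P = 12.6, D = 822.4804.
dD/dP = −2·5.71·P = −143.892.
Point elasticity E = (dD/dP)·(P/D) = -143.892 × 12.6/822.4804 ≈ -2.20.
|E| > 1, so demand is elastic at this price.

-2.20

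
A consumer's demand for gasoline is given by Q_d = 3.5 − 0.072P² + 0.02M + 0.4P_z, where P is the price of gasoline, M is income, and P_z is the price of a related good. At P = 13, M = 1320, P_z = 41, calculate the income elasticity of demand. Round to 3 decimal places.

Substituting, Q_d = 3.5 − 0.072(13)² + 0.02(1320) + 0.4(41) = 3.5 − 12.168 + 26.4 + 16.4 = 34.132.
∂Q_d/∂M = +0.02, so E_I = 0.02·(1320/34.132) ≈ 0.773.
E_I ∈ (0,1): normal good (necessity).

0.773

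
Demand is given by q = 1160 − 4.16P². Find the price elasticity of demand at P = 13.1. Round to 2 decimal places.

-3.20

At P = 13.1, q = 446.1024.
dq/dP = −2·4.16·P = −108.992.
Point elasticity E = (dq/dP)·(P/q) = -108.992 × 13.1/446.1024 ≈ -3.20.
|E| > 1, so demand is elastic at this price.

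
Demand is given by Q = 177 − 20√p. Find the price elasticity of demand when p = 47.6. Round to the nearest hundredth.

At p = 47.6, Q = 39.0145.
dQ/dp = −20/(2√p) = −20/(2·6.8993).
Point elasticity E = (dQ/dp)·(p/Q) = -1.4494 × 47.6/39.0145 ≈ -1.77.
|E| > 1, so demand is elastic at this price.

-1.77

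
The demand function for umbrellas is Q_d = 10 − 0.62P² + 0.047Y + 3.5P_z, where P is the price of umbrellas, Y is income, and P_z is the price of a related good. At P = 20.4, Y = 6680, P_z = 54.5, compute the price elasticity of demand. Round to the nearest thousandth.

-2.010

Evaluating quantity at (P, Y, P_z) gives Q_d = 10 − 0.62(20.4)² + 0.047(6680) + 3.5(54.5) = 10 − 258.0192 + 313.96 + 190.75 = 256.6908.
∂Q_d/∂P = −2·0.62·P = -25.296, so E_p = -25.296·(20.4/256.6908) ≈ -2.010.
|E_p| > 1: demand is elastic.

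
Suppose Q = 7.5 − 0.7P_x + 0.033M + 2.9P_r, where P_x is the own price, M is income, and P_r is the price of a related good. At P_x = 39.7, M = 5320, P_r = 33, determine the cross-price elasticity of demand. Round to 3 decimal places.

0.381

First evaluate Q: 7.5 − 0.7(39.7) + 0.033(5320) + 2.9(33) = 7.5 − 27.79 + 175.56 + 95.7 = 250.97.
∂Q/∂P_r = +2.9, so E_xy = 2.9·(33/250.97) ≈ 0.381.
E_xy > 0: the goods are substitutes.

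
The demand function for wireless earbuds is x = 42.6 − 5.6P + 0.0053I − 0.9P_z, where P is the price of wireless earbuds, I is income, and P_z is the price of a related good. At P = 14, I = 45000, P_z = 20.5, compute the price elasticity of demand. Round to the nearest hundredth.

-0.43

x = 42.6 − 5.6(14) + 0.0053(45000) − 0.9(20.5) = 42.6 − 78.4 + 238.5 − 18.45 = 184.25.
∂x/∂P = −5.6, so E_p = (−5.6)·(14/184.25) ≈ -0.43.
|E_p| < 1: demand is inelastic.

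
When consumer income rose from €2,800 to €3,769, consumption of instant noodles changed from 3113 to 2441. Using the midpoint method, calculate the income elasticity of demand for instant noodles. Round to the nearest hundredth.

-0.82

%ΔQ = (2441 − 3113)/[(3113+2441)/2] = -672/2777 ≈ -0.2420.
%ΔM = (3,769 − 2,800)/[(2,800+3,769)/2] = 969/3284.5 ≈ 0.2950.
E_I = %ΔQ/%ΔM ≈ -0.82.
E_I < 0: inferior good.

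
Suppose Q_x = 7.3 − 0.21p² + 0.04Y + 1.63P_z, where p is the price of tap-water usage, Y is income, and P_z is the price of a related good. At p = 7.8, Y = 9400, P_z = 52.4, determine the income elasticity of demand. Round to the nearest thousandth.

0.825

Substituting, Q_x = 7.3 − 0.21(7.8)² + 0.04(9400) + 1.63(52.4) = 7.3 − 12.7764 + 376 + 85.412 = 455.9356.
∂Q_x/∂Y = +0.04, so E_I = 0.04·(9400/455.9356) ≈ 0.825.
E_I ∈ (0,1): normal good (necessity).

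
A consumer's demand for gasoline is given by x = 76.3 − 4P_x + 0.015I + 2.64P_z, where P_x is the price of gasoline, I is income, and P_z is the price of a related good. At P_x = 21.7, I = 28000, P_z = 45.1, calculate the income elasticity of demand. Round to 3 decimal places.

0.795

First evaluate x: 76.3 − 4(21.7) + 0.015(28000) + 2.64(45.1) = 76.3 − 86.8 + 420 + 119.064 = 528.564.
∂x/∂I = +0.015, so E_I = 0.015·(28000/528.564) ≈ 0.795.
E_I ∈ (0,1): normal good (necessity).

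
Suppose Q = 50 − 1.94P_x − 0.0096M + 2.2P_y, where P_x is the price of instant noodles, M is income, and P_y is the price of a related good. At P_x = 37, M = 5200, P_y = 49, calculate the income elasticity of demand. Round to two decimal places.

Evaluating quantity at (P_x, M, P_y) gives Q = 50 − 1.94(37) − 0.0096(5200) + 2.2(49) = 50 − 71.78 − 49.92 + 107.8 = 36.1.
∂Q/∂M = −0.0096, so E_I = -0.0096·(5200/36.1) ≈ -1.38.
E_I < 0: inferior good.

-1.38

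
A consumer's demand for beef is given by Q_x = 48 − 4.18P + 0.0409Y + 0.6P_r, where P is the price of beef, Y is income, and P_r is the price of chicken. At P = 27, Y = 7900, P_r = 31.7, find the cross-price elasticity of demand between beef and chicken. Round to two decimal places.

Q_x = 48 − 4.18(27) + 0.0409(7900) + 0.6(31.7) = 48 − 112.86 + 323.11 + 19.02 = 277.27.
∂Q_x/∂P_r = +0.6, so E_xy = 0.6·(31.7/277.27) ≈ 0.07.
E_xy > 0: the goods are substitutes.

0.07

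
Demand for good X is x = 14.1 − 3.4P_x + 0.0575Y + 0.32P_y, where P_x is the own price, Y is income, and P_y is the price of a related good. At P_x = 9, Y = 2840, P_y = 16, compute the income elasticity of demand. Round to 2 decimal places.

1.07

x = 14.1 − 3.4(9) + 0.0575(2840) + 0.32(16) = 14.1 − 30.6 + 163.3 + 5.12 = 151.92.
∂x/∂Y = +0.0575, so E_I = 0.0575·(2840/151.92) ≈ 1.07.
E_I > 1: normal good (luxury).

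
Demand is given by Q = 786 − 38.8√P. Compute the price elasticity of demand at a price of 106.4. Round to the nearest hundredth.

-0.52

At P = 106.4, Q = 385.7765.
dQ/dP = −38.8/(2√P) = −38.8/(2·10.315).
Point elasticity E = (dQ/dP)·(P/Q) = -1.8807 × 106.4/385.7765 ≈ -0.52.
|E| < 1, so demand is inelastic at this price.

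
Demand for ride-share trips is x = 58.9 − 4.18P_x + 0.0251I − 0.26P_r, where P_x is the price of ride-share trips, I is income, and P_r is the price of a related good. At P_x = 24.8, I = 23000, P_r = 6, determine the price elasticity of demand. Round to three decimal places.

Evaluating quantity at (P_x, I, P_r) gives x = 58.9 − 4.18(24.8) + 0.0251(23000) − 0.26(6) = 58.9 − 103.664 + 577.3 − 1.56 = 530.976.
∂x/∂P_x = −4.18, so E_p = (−4.18)·(24.8/530.976) ≈ -0.195.
|E_p| < 1: demand is inelastic.

-0.195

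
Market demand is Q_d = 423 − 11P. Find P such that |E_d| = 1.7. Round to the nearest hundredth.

24.21

Set −bP/(a − bP) = −1.7 ⇒ bP = 1.7(a − bP) ⇒ bP(1+1.7) = 1.7·a.
P = 1.7·423/(11·2.7) ≈ 24.21.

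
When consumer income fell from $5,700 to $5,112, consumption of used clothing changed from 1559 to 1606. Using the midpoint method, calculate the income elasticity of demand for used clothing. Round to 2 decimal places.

-0.27

%ΔQ = (1606 − 1559)/[(1559+1606)/2] = 47/1582.5 ≈ 0.0297.
%ΔI = (5,112 − 5,700)/[(5,700+5,112)/2] = -588/5406 ≈ -0.1088.
E_I = %ΔQ/%ΔI ≈ -0.27.
E_I < 0: inferior good.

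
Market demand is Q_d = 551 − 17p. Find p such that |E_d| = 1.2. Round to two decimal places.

Set −bp/(a − bp) = −1.2 ⇒ bp = 1.2(a − bp) ⇒ bp(1+1.2) = 1.2·a.
p = 1.2·551/(17·2.2) ≈ 17.68.

17.68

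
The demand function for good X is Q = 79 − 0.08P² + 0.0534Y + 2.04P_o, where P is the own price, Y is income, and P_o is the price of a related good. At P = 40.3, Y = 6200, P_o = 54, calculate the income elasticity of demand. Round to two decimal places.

Evaluating quantity at (P, Y, P_o) gives Q = 79 − 0.08(40.3)² + 0.0534(6200) + 2.04(54) = 79 − 129.9272 + 331.08 + 110.16 = 390.3128.
∂Q/∂Y = +0.0534, so E_I = 0.0534·(6200/390.3128) ≈ 0.85.
E_I ∈ (0,1): normal good (necessity).

0.85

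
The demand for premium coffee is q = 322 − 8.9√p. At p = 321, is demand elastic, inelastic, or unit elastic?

At p = 321, q = 162.5434.
dq/dp = −8.9/(2√p) = −8.9/(2·17.9165).
Point elasticity E = (dq/dp)·(p/q) = -0.2484 × 321/162.5434 ≈ -0.491.
|E| ≈ 0.491 < 1, so demand is inelastic.

inelastic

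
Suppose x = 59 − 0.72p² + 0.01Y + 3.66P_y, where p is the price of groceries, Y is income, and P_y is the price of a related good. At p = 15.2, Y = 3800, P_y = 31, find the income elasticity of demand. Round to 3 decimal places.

x = 59 − 0.72(15.2)² + 0.01(3800) + 3.66(31) = 59 − 166.3488 + 38 + 113.46 = 44.1112.
∂x/∂Y = +0.01, so E_I = 0.01·(3800/44.1112) ≈ 0.861.
E_I ∈ (0,1): normal good (necessity).

0.861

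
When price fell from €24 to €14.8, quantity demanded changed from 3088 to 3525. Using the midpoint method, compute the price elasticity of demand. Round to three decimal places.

%Δq = (3525 − 3088)/[(3088 + 3525)/2] = 437/3306.5 ≈ 0.1322.
%Δp = (14.8 − 24)/[(24 + 14.8)/2] = -9.2/19.4 ≈ -0.4742.
Arc elasticity E = %Δq/%Δp ≈ 0.1322/-0.4742 ≈ -0.279.
|E| < 1: demand is inelastic over this range.

-0.279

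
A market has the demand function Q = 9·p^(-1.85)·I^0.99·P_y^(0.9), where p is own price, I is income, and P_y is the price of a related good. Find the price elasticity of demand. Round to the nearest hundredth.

-1.85

For a Cobb–Douglas (constant-elasticity) form Q = A·p^α·…, the elasticity with respect to p equals the exponent α at every point.
Here the exponent on p is -1.85, so the price elasticity of demand is -1.85.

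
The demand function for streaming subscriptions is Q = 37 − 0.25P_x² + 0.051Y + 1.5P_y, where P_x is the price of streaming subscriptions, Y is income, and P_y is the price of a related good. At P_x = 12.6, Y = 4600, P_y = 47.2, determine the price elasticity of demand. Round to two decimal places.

Substituting, Q = 37 − 0.25(12.6)² + 0.051(4600) + 1.5(47.2) = 37 − 39.69 + 234.6 + 70.8 = 302.71.
∂Q/∂P_x = −2·0.25·P_x = -6.3, so E_p = -6.3·(12.6/302.71) ≈ -0.26.
|E_p| < 1: demand is inelastic.

-0.26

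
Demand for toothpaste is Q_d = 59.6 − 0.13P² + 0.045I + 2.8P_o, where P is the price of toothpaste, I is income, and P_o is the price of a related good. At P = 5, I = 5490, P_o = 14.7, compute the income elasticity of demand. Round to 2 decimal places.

0.72

Substituting, Q_d = 59.6 − 0.13(5)² + 0.045(5490) + 2.8(14.7) = 59.6 − 3.25 + 247.05 + 41.16 = 344.56.
∂Q_d/∂I = +0.045, so E_I = 0.045·(5490/344.56) ≈ 0.72.
E_I ∈ (0,1): normal good (necessity).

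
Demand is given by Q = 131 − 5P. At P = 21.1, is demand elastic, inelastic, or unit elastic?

elastic

At P = 21.1, Q = 25.5.
dQ/dP = −5.
Point elasticity E = (dQ/dP)·(P/Q) = -5 × 21.1/25.5 ≈ -4.137.
|E| ≈ 4.137 > 1, so demand is elastic.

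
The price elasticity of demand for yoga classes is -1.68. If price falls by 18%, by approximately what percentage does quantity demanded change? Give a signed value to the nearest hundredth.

30.24

%ΔQ ≈ E × %ΔP = (-1.68) × (-18%) = 30.24%.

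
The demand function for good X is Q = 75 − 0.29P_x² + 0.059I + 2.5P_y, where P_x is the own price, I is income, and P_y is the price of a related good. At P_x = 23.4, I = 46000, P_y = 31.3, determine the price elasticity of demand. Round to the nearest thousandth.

First evaluate Q: 75 − 0.29(23.4)² + 0.059(46000) + 2.5(31.3) = 75 − 158.7924 + 2714 + 78.25 = 2708.4576.
∂Q/∂P_x = −2·0.29·P_x = -13.572, so E_p = -13.572·(23.4/2708.4576) ≈ -0.117.
|E_p| < 1: demand is inelastic.

-0.117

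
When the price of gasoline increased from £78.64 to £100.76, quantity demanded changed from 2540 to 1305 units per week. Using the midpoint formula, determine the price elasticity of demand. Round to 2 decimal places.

-2.61

%ΔQ = (1305 − 2540)/[(2540 + 1305)/2] = -1235/1922.5 ≈ -0.6424.
%Δp = (100.76 − 78.64)/[(78.64 + 100.76)/2] = 22.12/89.7 ≈ 0.2466.
Arc elasticity E = %ΔQ/%Δp ≈ -0.6424/0.2466 ≈ -2.61.
|E| > 1: demand is elastic over this range.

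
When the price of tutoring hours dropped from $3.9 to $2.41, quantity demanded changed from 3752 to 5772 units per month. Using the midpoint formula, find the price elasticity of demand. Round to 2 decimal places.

-0.90

%Δq = (5772 − 3752)/[(3752 + 5772)/2] = 2020/4762 ≈ 0.4242.
%ΔP = (2.41 − 3.9)/[(3.9 + 2.41)/2] = -1.49/3.155 ≈ -0.4723.
Arc elasticity E = %Δq/%ΔP ≈ 0.4242/-0.4723 ≈ -0.90.
|E| < 1: demand is inelastic over this range.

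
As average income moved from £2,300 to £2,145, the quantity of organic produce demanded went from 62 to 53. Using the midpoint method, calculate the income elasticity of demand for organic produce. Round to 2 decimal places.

2.24

%ΔQ = (53 − 62)/[(62+53)/2] = -9/57.5 ≈ -0.1565.
%ΔI = (2,145 − 2,300)/[(2,300+2,145)/2] = -155/2222.5 ≈ -0.0697.
E_I = %ΔQ/%ΔI ≈ 2.24.
E_I > 1: normal good (luxury).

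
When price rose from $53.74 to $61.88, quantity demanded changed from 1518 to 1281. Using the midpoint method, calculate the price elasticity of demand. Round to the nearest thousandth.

-1.203

%Δq = (1281 − 1518)/[(1518 + 1281)/2] = -237/1399.5 ≈ -0.1693.
%Δp = (61.88 − 53.74)/[(53.74 + 61.88)/2] = 8.14/57.81 ≈ 0.1408.
Arc elasticity E = %Δq/%Δp ≈ -0.1693/0.1408 ≈ -1.203.
|E| > 1: demand is elastic over this range.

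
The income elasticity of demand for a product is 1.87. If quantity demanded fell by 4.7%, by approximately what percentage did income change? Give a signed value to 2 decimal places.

%ΔQ ≈ E × %ΔI ⇒ %ΔI = %ΔQ / E = (-4.7%)/(1.87) ≈ -2.51%.

-2.51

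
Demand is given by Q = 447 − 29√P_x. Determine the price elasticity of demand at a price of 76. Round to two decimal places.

-0.65

At P_x = 76, Q = 194.1839.
dQ/dP_x = −29/(2√P_x) = −29/(2·8.7178).
Point elasticity E = (dQ/dP_x)·(P_x/Q) = -1.6633 × 76/194.1839 ≈ -0.65.
|E| < 1, so demand is inelastic at this price.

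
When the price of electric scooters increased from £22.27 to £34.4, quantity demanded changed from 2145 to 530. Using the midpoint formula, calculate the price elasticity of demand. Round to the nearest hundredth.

-2.82

%Δq = (530 − 2145)/[(2145 + 530)/2] = -1615/1337.5 ≈ -1.2075.
%Δp = (34.4 − 22.27)/[(22.27 + 34.4)/2] = 12.13/28.335 ≈ 0.4281.
Arc elasticity E = %Δq/%Δp ≈ -1.2075/0.4281 ≈ -2.82.
|E| > 1: demand is elastic over this range.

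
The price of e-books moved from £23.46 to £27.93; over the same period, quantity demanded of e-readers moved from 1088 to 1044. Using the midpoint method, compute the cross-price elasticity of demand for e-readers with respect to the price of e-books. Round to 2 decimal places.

-0.24

%ΔQ_x = (1044 − 1088)/[(1088+1044)/2] = -44/1066 ≈ -0.0413.
%ΔP_y = (27.93 − 23.46)/[(23.46+27.93)/2] ≈ 0.1740.
E_xy = -0.0413/0.1740 ≈ -0.24.
E_xy < 0, so e-readers and e-books are complements.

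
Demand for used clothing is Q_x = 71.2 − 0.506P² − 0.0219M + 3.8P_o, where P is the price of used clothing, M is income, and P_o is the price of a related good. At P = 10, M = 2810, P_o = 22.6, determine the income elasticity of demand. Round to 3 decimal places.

Q_x = 71.2 − 0.506(10)² − 0.0219(2810) + 3.8(22.6) = 71.2 − 50.6 − 61.539 + 85.88 = 44.941.
∂Q_x/∂M = −0.0219, so E_I = -0.0219·(2810/44.941) ≈ -1.369.
E_I < 0: inferior good.

-1.369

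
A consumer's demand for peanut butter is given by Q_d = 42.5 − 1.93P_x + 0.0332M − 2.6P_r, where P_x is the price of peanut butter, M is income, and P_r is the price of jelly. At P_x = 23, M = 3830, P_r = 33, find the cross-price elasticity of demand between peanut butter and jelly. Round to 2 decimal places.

-2.17

Evaluating quantity at (P_x, M, P_r) gives Q_d = 42.5 − 1.93(23) + 0.0332(3830) − 2.6(33) = 42.5 − 44.39 + 127.156 − 85.8 = 39.466.
∂Q_d/∂P_r = −2.6, so E_xy = -2.6·(33/39.466) ≈ -2.17.
E_xy < 0: the goods are complements.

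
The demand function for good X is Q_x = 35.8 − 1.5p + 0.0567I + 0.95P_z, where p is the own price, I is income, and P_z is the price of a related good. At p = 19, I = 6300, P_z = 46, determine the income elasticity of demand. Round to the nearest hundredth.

0.88

Substituting, Q_x = 35.8 − 1.5(19) + 0.0567(6300) + 0.95(46) = 35.8 − 28.5 + 357.21 + 43.7 = 408.21.
∂Q_x/∂I = +0.0567, so E_I = 0.0567·(6300/408.21) ≈ 0.88.
E_I ∈ (0,1): normal good (necessity).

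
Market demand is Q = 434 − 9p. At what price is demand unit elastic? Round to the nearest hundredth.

24.11

For linear demand Q = a − bp, E = −bp/(a − bp). |E| = 1 ⇒ bp = a − bp ⇒ p = a/(2b).
p = 434/(2·9) ≈ 24.11.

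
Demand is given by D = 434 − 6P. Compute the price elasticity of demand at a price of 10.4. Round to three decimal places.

At P = 10.4, D = 371.6.
dD/dP = −6.
Point elasticity E = (dD/dP)·(P/D) = -6 × 10.4/371.6 ≈ -0.168.
|E| < 1, so demand is inelastic at this price.

-0.168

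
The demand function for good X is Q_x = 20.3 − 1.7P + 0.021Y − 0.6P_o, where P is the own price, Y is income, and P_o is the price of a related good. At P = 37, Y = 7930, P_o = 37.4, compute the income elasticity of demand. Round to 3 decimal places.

Evaluating quantity at (P, Y, P_o) gives Q_x = 20.3 − 1.7(37) + 0.021(7930) − 0.6(37.4) = 20.3 − 62.9 + 166.53 − 22.44 = 101.49.
∂Q_x/∂Y = +0.021, so E_I = 0.021·(7930/101.49) ≈ 1.641.
E_I > 1: normal good (luxury).

1.641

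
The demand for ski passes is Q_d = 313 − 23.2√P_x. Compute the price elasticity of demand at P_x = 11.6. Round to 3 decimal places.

-0.169

At P_x = 11.6, Q_d = 233.9836.
dQ_d/dP_x = −23.2/(2√P_x) = −23.2/(2·3.4059).
Point elasticity E = (dQ_d/dP_x)·(P_x/Q_d) = -3.4059 × 11.6/233.9836 ≈ -0.169.
|E| < 1, so demand is inelastic at this price.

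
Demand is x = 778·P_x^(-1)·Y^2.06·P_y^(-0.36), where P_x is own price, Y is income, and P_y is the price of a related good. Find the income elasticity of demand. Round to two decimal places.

For a Cobb–Douglas (constant-elasticity) form x = A·Y^α·…, the elasticity with respect to Y equals the exponent α at every point.
Here the exponent on Y is 2.06, so the income elasticity of demand is 2.06.

2.06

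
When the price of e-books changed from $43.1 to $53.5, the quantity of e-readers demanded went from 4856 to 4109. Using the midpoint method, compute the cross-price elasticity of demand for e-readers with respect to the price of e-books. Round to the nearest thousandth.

%ΔQ_x = (4109 − 4856)/[(4856+4109)/2] = -747/4482.5 ≈ -0.1666.
%ΔP_y = (53.5 − 43.1)/[(43.1+53.5)/2] ≈ 0.2153.
E_xy = -0.1666/0.2153 ≈ -0.774.
E_xy < 0, so e-readers and e-books are complements.

-0.774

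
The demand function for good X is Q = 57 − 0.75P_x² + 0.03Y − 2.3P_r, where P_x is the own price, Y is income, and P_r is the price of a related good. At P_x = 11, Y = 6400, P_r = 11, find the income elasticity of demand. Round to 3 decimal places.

Substituting, Q = 57 − 0.75(11)² + 0.03(6400) − 2.3(11) = 57 − 90.75 + 192 − 25.3 = 132.95.
∂Q/∂Y = +0.03, so E_I = 0.03·(6400/132.95) ≈ 1.444.
E_I > 1: normal good (luxury).

1.444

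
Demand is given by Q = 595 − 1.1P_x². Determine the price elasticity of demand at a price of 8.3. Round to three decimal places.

-0.292

At P_x = 8.3, Q = 519.221.
dQ/dP_x = −2·1.1·P_x = −18.26.
Point elasticity E = (dQ/dP_x)·(P_x/Q) = -18.26 × 8.3/519.221 ≈ -0.292.
|E| < 1, so demand is inelastic at this price.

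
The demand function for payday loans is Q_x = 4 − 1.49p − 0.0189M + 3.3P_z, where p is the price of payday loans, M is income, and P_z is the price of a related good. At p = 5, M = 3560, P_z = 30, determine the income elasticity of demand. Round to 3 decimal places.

Substituting, Q_x = 4 − 1.49(5) − 0.0189(3560) + 3.3(30) = 4 − 7.45 − 67.284 + 99 = 28.266.
∂Q_x/∂M = −0.0189, so E_I = -0.0189·(3560/28.266) ≈ -2.380.
E_I < 0: inferior good.

-2.380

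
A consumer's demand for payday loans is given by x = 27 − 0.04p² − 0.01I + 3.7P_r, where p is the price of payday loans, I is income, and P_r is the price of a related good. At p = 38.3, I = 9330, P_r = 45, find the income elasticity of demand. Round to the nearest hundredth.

At the given point, x = 27 − 0.04(38.3)² − 0.01(9330) + 3.7(45) = 27 − 58.6756 − 93.3 + 166.5 = 41.5244.
∂x/∂I = −0.01, so E_I = -0.01·(9330/41.5244) ≈ -2.25.
E_I < 0: inferior good.

-2.25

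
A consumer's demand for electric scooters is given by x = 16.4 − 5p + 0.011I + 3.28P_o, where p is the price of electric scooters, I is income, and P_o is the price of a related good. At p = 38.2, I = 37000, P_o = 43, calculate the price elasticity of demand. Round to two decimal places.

-0.51

At the given point, x = 16.4 − 5(38.2) + 0.011(37000) + 3.28(43) = 16.4 − 191 + 407 + 141.04 = 373.44.
∂x/∂p = −5, so E_p = (−5)·(38.2/373.44) ≈ -0.51.
|E_p| < 1: demand is inelastic.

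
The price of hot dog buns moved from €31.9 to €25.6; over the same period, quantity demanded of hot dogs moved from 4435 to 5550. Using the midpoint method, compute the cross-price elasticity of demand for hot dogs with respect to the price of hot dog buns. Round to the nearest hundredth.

%ΔQ_x = (5550 − 4435)/[(4435+5550)/2] = 1115/4992.5 ≈ 0.2233.
%ΔP_y = (25.6 − 31.9)/[(31.9+25.6)/2] ≈ -0.2191.
E_xy = 0.2233/-0.2191 ≈ -1.02.
E_xy < 0, so hot dogs and hot dog buns are complements.

-1.02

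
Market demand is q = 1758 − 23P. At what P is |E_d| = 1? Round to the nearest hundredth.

For linear demand q = a − bP, E = −bP/(a − bP). |E| = 1 ⇒ bP = a − bP ⇒ P = a/(2b).
P = 1758/(2·23) ≈ 38.22.

38.22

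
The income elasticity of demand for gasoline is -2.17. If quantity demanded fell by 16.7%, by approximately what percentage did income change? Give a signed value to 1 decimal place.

%ΔQ ≈ E × %ΔI ⇒ %ΔI = %ΔQ / E = (-16.7%)/(-2.17) ≈ 7.7%.

7.7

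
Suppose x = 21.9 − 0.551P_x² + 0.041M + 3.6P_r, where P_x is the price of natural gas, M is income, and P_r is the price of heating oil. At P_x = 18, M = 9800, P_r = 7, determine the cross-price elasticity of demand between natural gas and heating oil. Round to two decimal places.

First evaluate x: 21.9 − 0.551(18)² + 0.041(9800) + 3.6(7) = 21.9 − 178.524 + 401.8 + 25.2 = 270.376.
∂x/∂P_r = +3.6, so E_xy = 3.6·(7/270.376) ≈ 0.09.
E_xy > 0: the goods are substitutes.

0.09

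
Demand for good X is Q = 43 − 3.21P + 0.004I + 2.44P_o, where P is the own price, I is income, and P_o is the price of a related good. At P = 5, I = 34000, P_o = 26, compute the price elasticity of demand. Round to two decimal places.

-0.07

At the given point, Q = 43 − 3.21(5) + 0.004(34000) + 2.44(26) = 43 − 16.05 + 136 + 63.44 = 226.39.
∂Q/∂P = −3.21, so E_p = (−3.21)·(5/226.39) ≈ -0.07.
|E_p| < 1: demand is inelastic.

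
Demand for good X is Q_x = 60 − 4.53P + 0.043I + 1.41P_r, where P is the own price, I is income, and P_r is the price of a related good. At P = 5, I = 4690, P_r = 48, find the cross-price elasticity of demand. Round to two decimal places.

First evaluate Q_x: 60 − 4.53(5) + 0.043(4690) + 1.41(48) = 60 − 22.65 + 201.67 + 67.68 = 306.7.
∂Q_x/∂P_r = +1.41, so E_xy = 1.41·(48/306.7) ≈ 0.22.
E_xy > 0: the goods are substitutes.

0.22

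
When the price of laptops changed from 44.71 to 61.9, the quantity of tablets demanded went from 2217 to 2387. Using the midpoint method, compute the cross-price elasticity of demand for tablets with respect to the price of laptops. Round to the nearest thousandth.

%ΔQ_x = (2387 − 2217)/[(2217+2387)/2] = 170/2302 ≈ 0.0738.
%ΔP_y = (61.9 − 44.71)/[(44.71+61.9)/2] ≈ 0.3225.
E_xy = 0.0738/0.3225 ≈ 0.229.
E_xy > 0, so tablets and laptops are substitutes.

0.229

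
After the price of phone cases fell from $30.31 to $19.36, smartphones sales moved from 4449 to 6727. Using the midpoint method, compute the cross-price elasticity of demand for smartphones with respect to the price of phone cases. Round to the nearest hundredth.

%ΔQ_x = (6727 − 4449)/[(4449+6727)/2] = 2278/5588 ≈ 0.4077.
%ΔP_y = (19.36 − 30.31)/[(30.31+19.36)/2] ≈ -0.4409.
E_xy = 0.4077/-0.4409 ≈ -0.92.
E_xy < 0, so smartphones and phone cases are complements.

-0.92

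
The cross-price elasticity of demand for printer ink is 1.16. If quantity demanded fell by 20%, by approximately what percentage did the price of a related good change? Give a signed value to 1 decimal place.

-17.2

%ΔQ ≈ E × %ΔP_y ⇒ %ΔP_y = %ΔQ / E = (-20%)/(1.16) ≈ -17.2%.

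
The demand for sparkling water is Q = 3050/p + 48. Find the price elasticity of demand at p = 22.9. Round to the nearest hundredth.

At p = 22.9, Q = 181.1878.
dQ/dp = −3050/p² = −5.8161.
Point elasticity E = (dQ/dp)·(p/Q) = -5.8161 × 22.9/181.1878 ≈ -0.74.
|E| < 1, so demand is inelastic at this price.

-0.74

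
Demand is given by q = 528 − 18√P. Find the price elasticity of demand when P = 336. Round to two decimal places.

At P = 336, q = 198.0545.
dq/dP = −18/(2√P) = −18/(2·18.3303).
Point elasticity E = (dq/dP)·(P/q) = -0.491 × 336/198.0545 ≈ -0.83.
|E| < 1, so demand is inelastic at this price.

-0.83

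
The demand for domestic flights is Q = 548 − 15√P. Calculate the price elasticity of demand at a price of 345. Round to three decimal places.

At P = 345, Q = 269.3874.
dQ/dP = −15/(2√P) = −15/(2·18.5742).
Point elasticity E = (dQ/dP)·(P/Q) = -0.4038 × 345/269.3874 ≈ -0.517.
|E| < 1, so demand is inelastic at this price.

-0.517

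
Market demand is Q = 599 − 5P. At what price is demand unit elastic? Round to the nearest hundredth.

59.90

For linear demand Q = a − bP, E = −bP/(a − bP). |E| = 1 ⇒ bP = a − bP ⇒ P = a/(2b).
P = 599/(2·5) = 59.90.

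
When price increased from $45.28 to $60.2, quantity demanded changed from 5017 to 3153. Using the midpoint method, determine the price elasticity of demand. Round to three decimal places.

-1.613

%ΔQ = (3153 − 5017)/[(5017 + 3153)/2] = -1864/4085 ≈ -0.4563.
%Δp = (60.2 − 45.28)/[(45.28 + 60.2)/2] = 14.92/52.74 ≈ 0.2829.
Arc elasticity E = %ΔQ/%Δp ≈ -0.4563/0.2829 ≈ -1.613.
|E| > 1: demand is elastic over this range.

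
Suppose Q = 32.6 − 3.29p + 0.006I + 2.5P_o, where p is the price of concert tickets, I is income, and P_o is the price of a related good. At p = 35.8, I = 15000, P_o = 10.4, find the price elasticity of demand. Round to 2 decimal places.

At the given point, Q = 32.6 − 3.29(35.8) + 0.006(15000) + 2.5(10.4) = 32.6 − 117.782 + 90 + 26 = 30.818.
∂Q/∂p = −3.29, so E_p = (−3.29)·(35.8/30.818) ≈ -3.82.
|E_p| > 1: demand is elastic.

-3.82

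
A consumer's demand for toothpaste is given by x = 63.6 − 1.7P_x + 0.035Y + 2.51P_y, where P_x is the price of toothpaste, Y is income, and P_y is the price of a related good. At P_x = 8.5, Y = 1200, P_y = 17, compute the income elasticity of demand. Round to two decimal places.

0.31

Substituting, x = 63.6 − 1.7(8.5) + 0.035(1200) + 2.51(17) = 63.6 − 14.45 + 42 + 42.67 = 133.82.
∂x/∂Y = +0.035, so E_I = 0.035·(1200/133.82) ≈ 0.31.
E_I ∈ (0,1): normal good (necessity).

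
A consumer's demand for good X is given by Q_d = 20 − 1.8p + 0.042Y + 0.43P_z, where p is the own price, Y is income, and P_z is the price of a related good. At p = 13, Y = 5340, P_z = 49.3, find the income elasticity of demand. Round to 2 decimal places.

0.93

First evaluate Q_d: 20 − 1.8(13) + 0.042(5340) + 0.43(49.3) = 20 − 23.4 + 224.28 + 21.199 = 242.079.
∂Q_d/∂Y = +0.042, so E_I = 0.042·(5340/242.079) ≈ 0.93.
E_I ∈ (0,1): normal good (necessity).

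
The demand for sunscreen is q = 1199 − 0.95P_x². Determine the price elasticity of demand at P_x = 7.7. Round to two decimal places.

-0.10

At P_x = 7.7, q = 1142.6745.
dq/dP_x = −2·0.95·P_x = −14.63.
Point elasticity E = (dq/dP_x)·(P_x/q) = -14.63 × 7.7/1142.6745 ≈ -0.10.
|E| < 1, so demand is inelastic at this price.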